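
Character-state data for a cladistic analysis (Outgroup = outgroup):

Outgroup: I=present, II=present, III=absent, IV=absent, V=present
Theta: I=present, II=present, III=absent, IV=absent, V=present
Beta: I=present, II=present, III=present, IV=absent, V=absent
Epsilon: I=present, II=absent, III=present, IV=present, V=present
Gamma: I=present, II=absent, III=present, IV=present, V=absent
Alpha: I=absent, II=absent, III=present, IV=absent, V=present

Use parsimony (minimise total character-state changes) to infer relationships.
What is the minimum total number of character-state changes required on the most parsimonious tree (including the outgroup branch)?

6

Character polarity is set by the outgroup: the derived state is whichever differs from the outgroup's state, so for I, II, V the derived state is 'absent', and for the remaining characters it is 'present'.
I (derived state 'absent') is unique to Alpha (autapomorphy; uninformative for grouping).
Only Alpha, Epsilon, and Gamma show the derived state 'absent' for II, supporting them as a clade.
III (derived state 'present') is shared by Alpha, Beta, Epsilon, and Gamma — a synapomorphy uniting that clade.
Only Epsilon and Gamma show the derived state 'present' for IV, supporting them as a clade.
V (state 'absent') occurs in Beta and Gamma but conflicts with the nesting implied by the other characters — most parsimoniously interpreted as homoplasy.
Most parsimonious ingroup topology: (Theta,(Beta,((Epsilon,Gamma),Alpha))).
Changes per character on this tree: I: 1; II: 1; III: 1; IV: 1; V: 2.
Total = 6.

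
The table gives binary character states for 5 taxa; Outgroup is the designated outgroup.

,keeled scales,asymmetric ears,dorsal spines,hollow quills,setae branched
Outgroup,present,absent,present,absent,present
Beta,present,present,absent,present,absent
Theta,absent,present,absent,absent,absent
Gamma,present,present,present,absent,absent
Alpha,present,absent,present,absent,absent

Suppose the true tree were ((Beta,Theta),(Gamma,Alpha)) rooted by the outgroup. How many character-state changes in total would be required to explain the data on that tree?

Map each character onto ((Beta,Theta),(Gamma,Alpha)) (rooted by Outgroup) and count the minimum state changes it requires (Fitch parsimony):
keeled scales: 1; asymmetric ears: 2; dorsal spines: 1; hollow quills: 1; setae branched: 1.
Total tree length = 6.

6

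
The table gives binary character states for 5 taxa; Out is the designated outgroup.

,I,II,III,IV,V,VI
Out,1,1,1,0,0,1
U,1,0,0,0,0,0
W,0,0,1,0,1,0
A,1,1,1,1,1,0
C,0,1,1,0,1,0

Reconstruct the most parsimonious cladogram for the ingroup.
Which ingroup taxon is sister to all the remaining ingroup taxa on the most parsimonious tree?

U

Character polarity is set by the outgroup: the derived state is whichever differs from the outgroup's state, so for I, II, III, VI the derived state is '0', and for the remaining characters it is '1'.
I: derived state '0' in C and W only — synapomorphy for {C, W}.
II groups U and W, which is incompatible with the clades supported by the remaining characters; treating it as convergent (homoplasy) costs fewer steps than any alternative tree.
III (derived state '0') is unique to U (autapomorphy; uninformative for grouping).
IV: derived state '1' in A only — an autapomorphy, so it tells us nothing about relationships among taxa.
V (derived state '1') is shared by A, C, and W — a synapomorphy uniting that clade.
All ingroup taxa share the derived state '0' for VI; it defines the ingroup but does not resolve relationships within it.
Most parsimonious ingroup topology: (U,((W,C),A)).
U is sister to the clade containing all other ingroup taxa, so it is the earliest-diverging (most basal) ingroup lineage.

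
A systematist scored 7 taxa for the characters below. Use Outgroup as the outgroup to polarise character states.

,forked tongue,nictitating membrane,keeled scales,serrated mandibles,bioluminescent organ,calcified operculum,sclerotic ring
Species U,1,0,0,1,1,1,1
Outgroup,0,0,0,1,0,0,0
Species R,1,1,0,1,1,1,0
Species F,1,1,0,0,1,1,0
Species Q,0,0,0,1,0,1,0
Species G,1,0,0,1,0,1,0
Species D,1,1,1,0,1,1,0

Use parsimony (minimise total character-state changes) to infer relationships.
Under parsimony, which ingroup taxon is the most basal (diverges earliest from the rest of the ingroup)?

Character polarity is set by the outgroup: the derived state is whichever differs from the outgroup's state, so for serrated mandibles the derived state is '0', and for the remaining characters it is '1'.
forked tongue (derived state '1') is shared by Species D, Species F, Species G, Species R, and Species U — a synapomorphy uniting that clade.
nictitating membrane (derived state '1') is shared by Species D, Species F, and Species R — a synapomorphy uniting that clade.
keeled scales (derived state '1') is unique to Species D (autapomorphy; uninformative for grouping).
Only Species D and Species F show the derived state '0' for serrated mandibles, supporting them as a clade.
bioluminescent organ (derived state '1') is shared by Species D, Species F, Species R, and Species U — a synapomorphy uniting that clade.
calcified operculum (derived state '1') is shared by all ingroup taxa — unites the whole ingroup.
sclerotic ring: derived state '1' in Species U only — an autapomorphy, so it tells us nothing about relationships among taxa.
Most parsimonious ingroup topology: ((Species G,(Species U,((Species F,Species D),Species R))),Species Q).
Species Q is sister to the clade containing all other ingroup taxa, so it is the earliest-diverging (most basal) ingroup lineage.

Species Q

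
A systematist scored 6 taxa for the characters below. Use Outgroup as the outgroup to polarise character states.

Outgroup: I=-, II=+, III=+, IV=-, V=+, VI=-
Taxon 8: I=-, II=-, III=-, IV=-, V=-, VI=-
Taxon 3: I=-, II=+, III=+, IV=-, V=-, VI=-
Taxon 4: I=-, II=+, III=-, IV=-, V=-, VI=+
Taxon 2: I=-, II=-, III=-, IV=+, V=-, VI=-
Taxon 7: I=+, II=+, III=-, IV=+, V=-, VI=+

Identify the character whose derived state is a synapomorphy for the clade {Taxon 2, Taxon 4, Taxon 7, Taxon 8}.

III

Character polarity is set by the outgroup: the derived state is whichever differs from the outgroup's state, so for II, III, V the derived state is '-', and for the remaining characters it is '+'.
I (derived state '+') is unique to Taxon 7 (autapomorphy; uninformative for grouping).
Only Taxon 2 and Taxon 8 show the derived state '-' for II, supporting them as a clade.
Only Taxon 2, Taxon 4, Taxon 7, and Taxon 8 show the derived state '-' for III, supporting them as a clade.
IV groups Taxon 2 and Taxon 7, which is incompatible with the clades supported by the remaining characters; treating it as convergent (homoplasy) costs fewer steps than any alternative tree.
V (derived state '-') is shared by all ingroup taxa — unites the whole ingroup.
VI: derived state '+' in Taxon 4 and Taxon 7 only — synapomorphy for {Taxon 4, Taxon 7}.
Most parsimonious ingroup topology: (((Taxon 8,Taxon 2),(Taxon 4,Taxon 7)),Taxon 3).
The clade {Taxon 2, Taxon 4, Taxon 7, Taxon 8} is supported by III: its derived state '-' occurs in exactly those taxa and in no other taxon (including the outgroup).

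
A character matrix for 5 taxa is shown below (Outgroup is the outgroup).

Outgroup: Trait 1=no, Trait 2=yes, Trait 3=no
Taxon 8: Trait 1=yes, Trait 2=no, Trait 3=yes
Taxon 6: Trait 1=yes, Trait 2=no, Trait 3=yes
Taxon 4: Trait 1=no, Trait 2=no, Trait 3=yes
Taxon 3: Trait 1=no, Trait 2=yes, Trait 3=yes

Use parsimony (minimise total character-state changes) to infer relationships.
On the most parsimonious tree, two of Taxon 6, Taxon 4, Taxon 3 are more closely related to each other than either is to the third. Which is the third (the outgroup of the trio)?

Character polarity is set by the outgroup: the derived state is whichever differs from the outgroup's state, so for Trait 2 the derived state is 'no', and for the remaining characters it is 'yes'.
Trait 1: derived state 'yes' in Taxon 6 and Taxon 8 only — synapomorphy for {Taxon 6, Taxon 8}.
Trait 2 (derived state 'no') is shared by Taxon 4, Taxon 6, and Taxon 8 — a synapomorphy uniting that clade.
All ingroup taxa share the derived state 'yes' for Trait 3; it defines the ingroup but does not resolve relationships within it.
Most parsimonious ingroup topology: (((Taxon 6,Taxon 8),Taxon 4),Taxon 3).
Taxon 6 and Taxon 4 share a more recent common ancestor with each other than either does with Taxon 3, so Taxon 3 is the least closely related of the three.

Taxon 3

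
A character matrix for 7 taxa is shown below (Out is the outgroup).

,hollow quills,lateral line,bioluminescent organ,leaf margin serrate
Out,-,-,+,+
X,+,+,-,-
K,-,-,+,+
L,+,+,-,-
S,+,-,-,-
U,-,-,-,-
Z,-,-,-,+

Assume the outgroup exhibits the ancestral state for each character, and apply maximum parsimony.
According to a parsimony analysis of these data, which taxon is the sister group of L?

Character polarity is set by the outgroup: the derived state is whichever differs from the outgroup's state, so for bioluminescent organ, leaf margin serrate the derived state is '-', and for the remaining characters it is '+'.
hollow quills: derived state '+' in L, S, and X only — synapomorphy for {L, S, X}.
Only L and X show the derived state '+' for lateral line, supporting them as a clade.
Only L, S, U, X, and Z show the derived state '-' for bioluminescent organ, supporting them as a clade.
leaf margin serrate (derived state '-') is shared by L, S, U, and X — a synapomorphy uniting that clade.
Most parsimonious ingroup topology: (((((X,L),S),U),Z),K).
L and X form a cherry on this tree, so they are sister taxa.

X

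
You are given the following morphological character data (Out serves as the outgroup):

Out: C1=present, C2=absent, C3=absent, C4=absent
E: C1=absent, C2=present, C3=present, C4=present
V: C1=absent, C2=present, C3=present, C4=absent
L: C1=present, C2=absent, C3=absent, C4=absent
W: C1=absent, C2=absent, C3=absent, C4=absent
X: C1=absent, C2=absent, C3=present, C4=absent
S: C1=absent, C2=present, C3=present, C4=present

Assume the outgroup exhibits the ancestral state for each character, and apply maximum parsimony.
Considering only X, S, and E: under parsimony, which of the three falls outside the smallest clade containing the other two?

X

Character polarity is set by the outgroup: the derived state is whichever differs from the outgroup's state, so for C1 the derived state is 'absent', and for the remaining characters it is 'present'.
C1 (derived state 'absent') is shared by E, S, V, W, and X — a synapomorphy uniting that clade.
C2: derived state 'present' in E, S, and V only — synapomorphy for {E, S, V}.
C3 (derived state 'present') is shared by E, S, V, and X — a synapomorphy uniting that clade.
C4: derived state 'present' in E and S only — synapomorphy for {E, S}.
Most parsimonious ingroup topology: (((((E,S),V),X),W),L).
S and E share a more recent common ancestor with each other than either does with X, so X is the least closely related of the three.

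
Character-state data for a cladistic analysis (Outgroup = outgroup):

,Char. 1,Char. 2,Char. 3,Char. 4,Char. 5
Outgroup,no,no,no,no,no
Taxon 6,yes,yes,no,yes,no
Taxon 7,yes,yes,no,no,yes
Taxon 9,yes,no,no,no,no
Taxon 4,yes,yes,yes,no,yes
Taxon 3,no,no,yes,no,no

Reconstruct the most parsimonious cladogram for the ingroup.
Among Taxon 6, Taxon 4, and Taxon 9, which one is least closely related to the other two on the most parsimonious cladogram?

The outgroup has state 'no' for every character, so 'yes' is the derived state throughout.
Char. 1 (derived state 'yes') is shared by Taxon 4, Taxon 6, Taxon 7, and Taxon 9 — a synapomorphy uniting that clade.
Char. 2: derived state 'yes' in Taxon 4, Taxon 6, and Taxon 7 only — synapomorphy for {Taxon 4, Taxon 6, Taxon 7}.
Char. 3 (state 'yes') occurs in Taxon 3 and Taxon 4 but conflicts with the nesting implied by the other characters — most parsimoniously interpreted as homoplasy.
Char. 4 (derived state 'yes') is unique to Taxon 6 (autapomorphy; uninformative for grouping).
Char. 5: derived state 'yes' in Taxon 4 and Taxon 7 only — synapomorphy for {Taxon 4, Taxon 7}.
Most parsimonious ingroup topology: (((Taxon 6,(Taxon 7,Taxon 4)),Taxon 9),Taxon 3).
Taxon 4 and Taxon 6 share a more recent common ancestor with each other than either does with Taxon 9, so Taxon 9 is the least closely related of the three.

Taxon 9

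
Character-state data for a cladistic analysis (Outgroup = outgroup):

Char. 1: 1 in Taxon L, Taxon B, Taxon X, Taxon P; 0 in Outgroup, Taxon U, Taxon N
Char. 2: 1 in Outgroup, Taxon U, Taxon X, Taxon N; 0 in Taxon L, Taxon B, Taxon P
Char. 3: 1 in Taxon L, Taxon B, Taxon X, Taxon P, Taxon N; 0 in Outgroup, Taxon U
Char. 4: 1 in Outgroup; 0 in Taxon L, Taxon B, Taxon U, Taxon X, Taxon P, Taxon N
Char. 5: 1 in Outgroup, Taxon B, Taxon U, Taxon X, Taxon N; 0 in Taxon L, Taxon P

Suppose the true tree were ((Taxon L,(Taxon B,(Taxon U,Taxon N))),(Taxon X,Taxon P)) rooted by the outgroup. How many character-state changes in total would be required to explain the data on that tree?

Map each character onto ((Taxon L,(Taxon B,(Taxon U,Taxon N))),(Taxon X,Taxon P)) (rooted by Outgroup) and count the minimum state changes it requires (Fitch parsimony):
Char. 1: 2; Char. 2: 3; Char. 3: 2; Char. 4: 1; Char. 5: 2.
Total tree length = 10.

10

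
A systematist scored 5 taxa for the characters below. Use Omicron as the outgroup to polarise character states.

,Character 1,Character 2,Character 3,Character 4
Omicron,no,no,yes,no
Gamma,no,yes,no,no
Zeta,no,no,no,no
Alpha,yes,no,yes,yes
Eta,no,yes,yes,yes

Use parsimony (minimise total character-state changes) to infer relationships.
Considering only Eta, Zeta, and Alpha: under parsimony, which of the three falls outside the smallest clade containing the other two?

Zeta

Character polarity is set by the outgroup: the derived state is whichever differs from the outgroup's state, so for Character 3 the derived state is 'no', and for the remaining characters it is 'yes'.
Character 1: derived state 'yes' in Alpha only — an autapomorphy, so it tells us nothing about relationships among taxa.
Character 2 groups Eta and Gamma, which is incompatible with the clades supported by the remaining characters; treating it as convergent (homoplasy) costs fewer steps than any alternative tree.
Character 3 (derived state 'no') is shared by Gamma and Zeta — a synapomorphy uniting that clade.
Character 4: derived state 'yes' in Alpha and Eta only — synapomorphy for {Alpha, Eta}.
Most parsimonious ingroup topology: ((Gamma,Zeta),(Alpha,Eta)).
Alpha and Eta share a more recent common ancestor with each other than either does with Zeta, so Zeta is the least closely related of the three.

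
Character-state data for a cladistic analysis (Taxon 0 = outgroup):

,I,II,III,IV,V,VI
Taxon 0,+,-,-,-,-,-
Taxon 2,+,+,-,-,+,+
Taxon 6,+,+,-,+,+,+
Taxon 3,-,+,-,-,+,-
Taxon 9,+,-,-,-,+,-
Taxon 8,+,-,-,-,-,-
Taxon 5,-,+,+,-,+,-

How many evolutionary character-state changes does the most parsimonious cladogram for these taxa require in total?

Character polarity is set by the outgroup: the derived state is whichever differs from the outgroup's state, so for I the derived state is '-', and for the remaining characters it is '+'.
Only Taxon 3 and Taxon 5 show the derived state '-' for I, supporting them as a clade.
II: derived state '+' in Taxon 2, Taxon 3, Taxon 5, and Taxon 6 only — synapomorphy for {Taxon 2, Taxon 3, Taxon 5, Taxon 6}.
III (derived state '+') is unique to Taxon 5 (autapomorphy; uninformative for grouping).
IV: derived state '+' in Taxon 6 only — an autapomorphy, so it tells us nothing about relationships among taxa.
V: derived state '+' in Taxon 2, Taxon 3, Taxon 5, Taxon 6, and Taxon 9 only — synapomorphy for {Taxon 2, Taxon 3, Taxon 5, Taxon 6, Taxon 9}.
VI: derived state '+' in Taxon 2 and Taxon 6 only — synapomorphy for {Taxon 2, Taxon 6}.
Most parsimonious ingroup topology: ((((Taxon 2,Taxon 6),(Taxon 3,Taxon 5)),Taxon 9),Taxon 8).
Changes per character on this tree: I: 1; II: 1; III: 1; IV: 1; V: 1; VI: 1.
Total = 6.

6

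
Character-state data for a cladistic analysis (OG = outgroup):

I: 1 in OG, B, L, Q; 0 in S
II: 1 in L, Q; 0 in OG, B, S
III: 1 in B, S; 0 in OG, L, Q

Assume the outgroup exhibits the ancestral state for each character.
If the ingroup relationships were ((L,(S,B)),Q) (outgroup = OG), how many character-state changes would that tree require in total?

4

Map each character onto ((L,(S,B)),Q) (rooted by OG) and count the minimum state changes it requires (Fitch parsimony):
I: 1; II: 2; III: 1.
Total tree length = 4.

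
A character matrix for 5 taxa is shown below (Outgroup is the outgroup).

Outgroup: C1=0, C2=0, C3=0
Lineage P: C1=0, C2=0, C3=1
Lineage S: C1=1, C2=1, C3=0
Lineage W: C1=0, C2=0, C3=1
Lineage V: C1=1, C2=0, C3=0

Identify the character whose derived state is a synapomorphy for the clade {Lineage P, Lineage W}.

The outgroup has state '0' for every character, so '1' is the derived state throughout.
C1 (derived state '1') is shared by Lineage S and Lineage V — a synapomorphy uniting that clade.
C2: derived state '1' in Lineage S only — an autapomorphy, so it tells us nothing about relationships among taxa.
C3: derived state '1' in Lineage P and Lineage W only — synapomorphy for {Lineage P, Lineage W}.
Most parsimonious ingroup topology: ((Lineage P,Lineage W),(Lineage S,Lineage V)).
The clade {Lineage P, Lineage W} is supported by C3: its derived state '1' occurs in exactly those taxa and in no other taxon (including the outgroup).

C3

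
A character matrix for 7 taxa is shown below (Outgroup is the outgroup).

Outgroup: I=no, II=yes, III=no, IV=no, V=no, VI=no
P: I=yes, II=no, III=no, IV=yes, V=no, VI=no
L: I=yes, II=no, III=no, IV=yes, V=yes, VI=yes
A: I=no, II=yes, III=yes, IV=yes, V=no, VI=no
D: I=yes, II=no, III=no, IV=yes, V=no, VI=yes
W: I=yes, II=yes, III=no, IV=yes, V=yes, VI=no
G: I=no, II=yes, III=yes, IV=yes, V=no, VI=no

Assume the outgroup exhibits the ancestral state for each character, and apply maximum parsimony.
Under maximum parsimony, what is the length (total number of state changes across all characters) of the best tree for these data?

7

Character polarity is set by the outgroup: the derived state is whichever differs from the outgroup's state, so for II the derived state is 'no', and for the remaining characters it is 'yes'.
Only D, L, P, and W show the derived state 'yes' for I, supporting them as a clade.
II (derived state 'no') is shared by D, L, and P — a synapomorphy uniting that clade.
III: derived state 'yes' in A and G only — synapomorphy for {A, G}.
IV (derived state 'yes') is shared by all ingroup taxa — unites the whole ingroup.
V groups L and W, which is incompatible with the clades supported by the remaining characters; treating it as convergent (homoplasy) costs fewer steps than any alternative tree.
VI: derived state 'yes' in D and L only — synapomorphy for {D, L}.
Most parsimonious ingroup topology: (((P,(L,D)),W),(A,G)).
Changes per character on this tree: I: 1; II: 1; III: 1; IV: 1; V: 2; VI: 1.
Total = 7.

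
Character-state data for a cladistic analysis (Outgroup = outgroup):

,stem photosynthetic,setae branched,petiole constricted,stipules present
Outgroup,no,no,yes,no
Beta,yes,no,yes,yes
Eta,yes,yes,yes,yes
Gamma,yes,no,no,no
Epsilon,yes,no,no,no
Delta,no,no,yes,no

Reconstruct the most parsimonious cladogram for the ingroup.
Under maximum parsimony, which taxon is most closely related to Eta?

Character polarity is set by the outgroup: the derived state is whichever differs from the outgroup's state, so for petiole constricted the derived state is 'no', and for the remaining characters it is 'yes'.
Only Beta, Epsilon, Eta, and Gamma show the derived state 'yes' for stem photosynthetic, supporting them as a clade.
setae branched: derived state 'yes' in Eta only — an autapomorphy, so it tells us nothing about relationships among taxa.
Only Epsilon and Gamma show the derived state 'no' for petiole constricted, supporting them as a clade.
stipules present: derived state 'yes' in Beta and Eta only — synapomorphy for {Beta, Eta}.
Most parsimonious ingroup topology: (((Beta,Eta),(Epsilon,Gamma)),Delta).
Eta and Beta form a cherry on this tree, so they are sister taxa.

Beta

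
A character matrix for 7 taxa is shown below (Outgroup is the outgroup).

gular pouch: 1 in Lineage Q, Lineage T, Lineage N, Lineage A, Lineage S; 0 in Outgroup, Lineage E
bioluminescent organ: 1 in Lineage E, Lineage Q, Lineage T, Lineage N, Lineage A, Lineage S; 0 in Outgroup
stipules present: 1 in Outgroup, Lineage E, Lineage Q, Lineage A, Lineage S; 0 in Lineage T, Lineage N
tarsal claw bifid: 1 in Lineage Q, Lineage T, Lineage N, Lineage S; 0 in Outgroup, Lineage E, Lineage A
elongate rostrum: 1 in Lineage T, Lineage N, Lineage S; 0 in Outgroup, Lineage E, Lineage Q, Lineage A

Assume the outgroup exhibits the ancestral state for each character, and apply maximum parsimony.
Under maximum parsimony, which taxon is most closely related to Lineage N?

Character polarity is set by the outgroup: the derived state is whichever differs from the outgroup's state, so for stipules present the derived state is '0', and for the remaining characters it is '1'.
gular pouch (derived state '1') is shared by Lineage A, Lineage N, Lineage Q, Lineage S, and Lineage T — a synapomorphy uniting that clade.
bioluminescent organ (derived state '1') is shared by all ingroup taxa — unites the whole ingroup.
stipules present: derived state '0' in Lineage N and Lineage T only — synapomorphy for {Lineage N, Lineage T}.
Only Lineage N, Lineage Q, Lineage S, and Lineage T show the derived state '1' for tarsal claw bifid, supporting them as a clade.
Only Lineage N, Lineage S, and Lineage T show the derived state '1' for elongate rostrum, supporting them as a clade.
Most parsimonious ingroup topology: (Lineage E,((Lineage Q,((Lineage T,Lineage N),Lineage S)),Lineage A)).
Lineage N and Lineage T form a cherry on this tree, so they are sister taxa.

Lineage T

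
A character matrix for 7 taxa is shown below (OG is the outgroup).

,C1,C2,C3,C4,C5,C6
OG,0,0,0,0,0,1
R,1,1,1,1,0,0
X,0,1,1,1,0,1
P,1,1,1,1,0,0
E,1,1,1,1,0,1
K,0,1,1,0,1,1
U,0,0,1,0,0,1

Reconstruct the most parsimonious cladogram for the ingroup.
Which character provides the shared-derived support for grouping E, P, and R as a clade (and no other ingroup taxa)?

Character polarity is set by the outgroup: the derived state is whichever differs from the outgroup's state, so for C6 the derived state is '0', and for the remaining characters it is '1'.
Only E, P, and R show the derived state '1' for C1, supporting them as a clade.
Only E, K, P, R, and X show the derived state '1' for C2, supporting them as a clade.
All ingroup taxa share the derived state '1' for C3; it defines the ingroup but does not resolve relationships within it.
Only E, P, R, and X show the derived state '1' for C4, supporting them as a clade.
C5: derived state '1' in K only — an autapomorphy, so it tells us nothing about relationships among taxa.
Only P and R show the derived state '0' for C6, supporting them as a clade.
Most parsimonious ingroup topology: (((((R,P),E),X),K),U).
The clade {E, P, R} is supported by C1: its derived state '1' occurs in exactly those taxa and in no other taxon (including the outgroup).

C1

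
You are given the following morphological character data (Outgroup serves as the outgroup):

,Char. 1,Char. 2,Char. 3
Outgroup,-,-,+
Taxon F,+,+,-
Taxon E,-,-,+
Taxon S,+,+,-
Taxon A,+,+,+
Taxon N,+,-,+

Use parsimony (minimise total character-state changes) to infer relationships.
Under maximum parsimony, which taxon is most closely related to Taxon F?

Character polarity is set by the outgroup: the derived state is whichever differs from the outgroup's state, so for Char. 3 the derived state is '-', and for the remaining characters it is '+'.
Char. 1: derived state '+' in Taxon A, Taxon F, Taxon N, and Taxon S only — synapomorphy for {Taxon A, Taxon F, Taxon N, Taxon S}.
Only Taxon A, Taxon F, and Taxon S show the derived state '+' for Char. 2, supporting them as a clade.
Char. 3: derived state '-' in Taxon F and Taxon S only — synapomorphy for {Taxon F, Taxon S}.
Most parsimonious ingroup topology: ((((Taxon F,Taxon S),Taxon A),Taxon N),Taxon E).
Taxon F and Taxon S form a cherry on this tree, so they are sister taxa.

Taxon S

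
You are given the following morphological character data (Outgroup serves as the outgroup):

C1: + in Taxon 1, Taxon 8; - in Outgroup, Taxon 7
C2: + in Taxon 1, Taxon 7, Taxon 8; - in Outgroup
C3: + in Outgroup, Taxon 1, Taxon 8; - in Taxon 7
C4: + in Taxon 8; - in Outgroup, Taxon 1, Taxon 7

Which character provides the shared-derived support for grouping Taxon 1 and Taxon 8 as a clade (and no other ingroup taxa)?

C1

Character polarity is set by the outgroup: the derived state is whichever differs from the outgroup's state, so for C3 the derived state is '-', and for the remaining characters it is '+'.
C1 (derived state '+') is shared by Taxon 1 and Taxon 8 — a synapomorphy uniting that clade.
All ingroup taxa share the derived state '+' for C2; it defines the ingroup but does not resolve relationships within it.
C3: derived state '-' in Taxon 7 only — an autapomorphy, so it tells us nothing about relationships among taxa.
C4 (derived state '+') is unique to Taxon 8 (autapomorphy; uninformative for grouping).
Most parsimonious ingroup topology: ((Taxon 1,Taxon 8),Taxon 7).
The clade {Taxon 1, Taxon 8} is supported by C1: its derived state '+' occurs in exactly those taxa and in no other taxon (including the outgroup).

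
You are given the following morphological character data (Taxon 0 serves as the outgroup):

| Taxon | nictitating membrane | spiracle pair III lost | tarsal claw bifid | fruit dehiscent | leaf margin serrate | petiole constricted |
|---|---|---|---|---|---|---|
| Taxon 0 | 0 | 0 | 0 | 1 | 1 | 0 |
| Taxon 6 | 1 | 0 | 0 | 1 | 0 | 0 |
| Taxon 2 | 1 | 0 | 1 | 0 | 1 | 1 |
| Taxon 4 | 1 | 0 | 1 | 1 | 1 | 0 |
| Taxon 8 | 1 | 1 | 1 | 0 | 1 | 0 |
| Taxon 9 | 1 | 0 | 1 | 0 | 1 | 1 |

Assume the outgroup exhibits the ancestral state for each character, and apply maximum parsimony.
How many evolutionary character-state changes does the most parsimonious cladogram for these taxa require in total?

6

Character polarity is set by the outgroup: the derived state is whichever differs from the outgroup's state, so for fruit dehiscent, leaf margin serrate the derived state is '0', and for the remaining characters it is '1'.
nictitating membrane (derived state '1') is shared by all ingroup taxa — unites the whole ingroup.
spiracle pair III lost (derived state '1') is unique to Taxon 8 (autapomorphy; uninformative for grouping).
tarsal claw bifid: derived state '1' in Taxon 2, Taxon 4, Taxon 8, and Taxon 9 only — synapomorphy for {Taxon 2, Taxon 4, Taxon 8, Taxon 9}.
fruit dehiscent: derived state '0' in Taxon 2, Taxon 8, and Taxon 9 only — synapomorphy for {Taxon 2, Taxon 8, Taxon 9}.
leaf margin serrate (derived state '0') is unique to Taxon 6 (autapomorphy; uninformative for grouping).
Only Taxon 2 and Taxon 9 show the derived state '1' for petiole constricted, supporting them as a clade.
Most parsimonious ingroup topology: (Taxon 6,(((Taxon 2,Taxon 9),Taxon 8),Taxon 4)).
Changes per character on this tree: nictitating membrane: 1; spiracle pair III lost: 1; tarsal claw bifid: 1; fruit dehiscent: 1; leaf margin serrate: 1; petiole constricted: 1.
Total = 6.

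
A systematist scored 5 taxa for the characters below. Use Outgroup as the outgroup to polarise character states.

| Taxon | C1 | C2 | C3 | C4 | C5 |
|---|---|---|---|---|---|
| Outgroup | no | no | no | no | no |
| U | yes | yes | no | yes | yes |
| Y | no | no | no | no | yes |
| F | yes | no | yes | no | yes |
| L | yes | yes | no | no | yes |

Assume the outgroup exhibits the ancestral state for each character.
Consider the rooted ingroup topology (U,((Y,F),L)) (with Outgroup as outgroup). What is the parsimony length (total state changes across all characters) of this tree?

Map each character onto (U,((Y,F),L)) (rooted by Outgroup) and count the minimum state changes it requires (Fitch parsimony):
C1: 2; C2: 2; C3: 1; C4: 1; C5: 1.
Total tree length = 7.

7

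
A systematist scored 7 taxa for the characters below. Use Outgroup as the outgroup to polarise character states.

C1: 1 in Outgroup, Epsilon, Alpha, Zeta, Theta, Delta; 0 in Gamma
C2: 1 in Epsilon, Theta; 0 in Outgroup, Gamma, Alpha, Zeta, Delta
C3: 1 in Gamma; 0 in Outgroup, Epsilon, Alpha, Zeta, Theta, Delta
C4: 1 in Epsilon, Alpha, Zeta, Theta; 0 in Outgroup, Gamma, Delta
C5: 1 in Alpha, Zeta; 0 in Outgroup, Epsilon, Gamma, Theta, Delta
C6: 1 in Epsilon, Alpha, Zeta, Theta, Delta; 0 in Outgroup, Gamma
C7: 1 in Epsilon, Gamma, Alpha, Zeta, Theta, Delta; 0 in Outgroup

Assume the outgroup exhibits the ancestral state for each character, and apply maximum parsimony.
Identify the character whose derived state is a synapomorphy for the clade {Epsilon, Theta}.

C2

Character polarity is set by the outgroup: the derived state is whichever differs from the outgroup's state, so for C1 the derived state is '0', and for the remaining characters it is '1'.
C1 (derived state '0') is unique to Gamma (autapomorphy; uninformative for grouping).
C2: derived state '1' in Epsilon and Theta only — synapomorphy for {Epsilon, Theta}.
C3: derived state '1' in Gamma only — an autapomorphy, so it tells us nothing about relationships among taxa.
C4: derived state '1' in Alpha, Epsilon, Theta, and Zeta only — synapomorphy for {Alpha, Epsilon, Theta, Zeta}.
C5: derived state '1' in Alpha and Zeta only — synapomorphy for {Alpha, Zeta}.
C6 (derived state '1') is shared by Alpha, Delta, Epsilon, Theta, and Zeta — a synapomorphy uniting that clade.
All ingroup taxa share the derived state '1' for C7; it defines the ingroup but does not resolve relationships within it.
Most parsimonious ingroup topology: ((((Epsilon,Theta),(Alpha,Zeta)),Delta),Gamma).
The clade {Epsilon, Theta} is supported by C2: its derived state '1' occurs in exactly those taxa and in no other taxon (including the outgroup).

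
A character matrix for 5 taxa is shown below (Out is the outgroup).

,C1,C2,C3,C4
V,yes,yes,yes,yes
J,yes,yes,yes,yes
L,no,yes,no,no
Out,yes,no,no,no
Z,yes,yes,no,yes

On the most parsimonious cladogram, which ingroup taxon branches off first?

Character polarity is set by the outgroup: the derived state is whichever differs from the outgroup's state, so for C1 the derived state is 'no', and for the remaining characters it is 'yes'.
C1: derived state 'no' in L only — an autapomorphy, so it tells us nothing about relationships among taxa.
All ingroup taxa share the derived state 'yes' for C2; it defines the ingroup but does not resolve relationships within it.
C3: derived state 'yes' in J and V only — synapomorphy for {J, V}.
C4 (derived state 'yes') is shared by J, V, and Z — a synapomorphy uniting that clade.
Most parsimonious ingroup topology: (((V,J),Z),L).
L is sister to the clade containing all other ingroup taxa, so it is the earliest-diverging (most basal) ingroup lineage.

L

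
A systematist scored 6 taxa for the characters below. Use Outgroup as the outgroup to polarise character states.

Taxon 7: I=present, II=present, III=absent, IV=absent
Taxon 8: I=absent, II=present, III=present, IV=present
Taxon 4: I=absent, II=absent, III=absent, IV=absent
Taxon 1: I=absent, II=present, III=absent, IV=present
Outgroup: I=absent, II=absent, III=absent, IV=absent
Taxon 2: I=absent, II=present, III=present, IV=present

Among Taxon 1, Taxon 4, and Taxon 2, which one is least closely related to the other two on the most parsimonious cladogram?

The outgroup has state 'absent' for every character, so 'present' is the derived state throughout.
I (derived state 'present') is unique to Taxon 7 (autapomorphy; uninformative for grouping).
II (derived state 'present') is shared by Taxon 1, Taxon 2, Taxon 7, and Taxon 8 — a synapomorphy uniting that clade.
III: derived state 'present' in Taxon 2 and Taxon 8 only — synapomorphy for {Taxon 2, Taxon 8}.
IV: derived state 'present' in Taxon 1, Taxon 2, and Taxon 8 only — synapomorphy for {Taxon 1, Taxon 2, Taxon 8}.
Most parsimonious ingroup topology: ((((Taxon 8,Taxon 2),Taxon 1),Taxon 7),Taxon 4).
Taxon 1 and Taxon 2 share a more recent common ancestor with each other than either does with Taxon 4, so Taxon 4 is the least closely related of the three.

Taxon 4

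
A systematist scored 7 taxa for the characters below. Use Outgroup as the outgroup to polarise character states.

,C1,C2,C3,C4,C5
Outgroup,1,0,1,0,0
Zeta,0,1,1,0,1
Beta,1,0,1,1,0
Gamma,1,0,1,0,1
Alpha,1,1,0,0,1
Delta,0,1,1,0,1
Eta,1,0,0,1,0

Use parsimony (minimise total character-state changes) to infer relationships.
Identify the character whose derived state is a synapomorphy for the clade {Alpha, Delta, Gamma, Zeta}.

Character polarity is set by the outgroup: the derived state is whichever differs from the outgroup's state, so for C1, C3 the derived state is '0', and for the remaining characters it is '1'.
C1: derived state '0' in Delta and Zeta only — synapomorphy for {Delta, Zeta}.
Only Alpha, Delta, and Zeta show the derived state '1' for C2, supporting them as a clade.
C3 groups Alpha and Eta, which is incompatible with the clades supported by the remaining characters; treating it as convergent (homoplasy) costs fewer steps than any alternative tree.
C4 (derived state '1') is shared by Beta and Eta — a synapomorphy uniting that clade.
Only Alpha, Delta, Gamma, and Zeta show the derived state '1' for C5, supporting them as a clade.
Most parsimonious ingroup topology: ((((Zeta,Delta),Alpha),Gamma),(Beta,Eta)).
The clade {Alpha, Delta, Gamma, Zeta} is supported by C5: its derived state '1' occurs in exactly those taxa and in no other taxon (including the outgroup).

C5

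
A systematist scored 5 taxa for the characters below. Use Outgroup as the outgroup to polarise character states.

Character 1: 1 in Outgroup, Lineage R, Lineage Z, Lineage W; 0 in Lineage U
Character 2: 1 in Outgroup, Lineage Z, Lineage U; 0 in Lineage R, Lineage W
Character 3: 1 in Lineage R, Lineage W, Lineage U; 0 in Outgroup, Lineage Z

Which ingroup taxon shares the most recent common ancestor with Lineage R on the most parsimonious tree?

Character polarity is set by the outgroup: the derived state is whichever differs from the outgroup's state, so for Character 1, Character 2 the derived state is '0', and for the remaining characters it is '1'.
Character 1: derived state '0' in Lineage U only — an autapomorphy, so it tells us nothing about relationships among taxa.
Character 2 (derived state '0') is shared by Lineage R and Lineage W — a synapomorphy uniting that clade.
Character 3: derived state '1' in Lineage R, Lineage U, and Lineage W only — synapomorphy for {Lineage R, Lineage U, Lineage W}.
Most parsimonious ingroup topology: (((Lineage R,Lineage W),Lineage U),Lineage Z).
Lineage R and Lineage W form a cherry on this tree, so they are sister taxa.

Lineage W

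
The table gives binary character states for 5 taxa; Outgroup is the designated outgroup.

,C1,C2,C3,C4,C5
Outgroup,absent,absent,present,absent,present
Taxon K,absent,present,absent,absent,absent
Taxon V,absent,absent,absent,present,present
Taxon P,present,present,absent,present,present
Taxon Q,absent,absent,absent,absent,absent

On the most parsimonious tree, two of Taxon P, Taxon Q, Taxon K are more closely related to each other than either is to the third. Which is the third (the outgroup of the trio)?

Character polarity is set by the outgroup: the derived state is whichever differs from the outgroup's state, so for C3, C5 the derived state is 'absent', and for the remaining characters it is 'present'.
C1: derived state 'present' in Taxon P only — an autapomorphy, so it tells us nothing about relationships among taxa.
C2 (state 'present') occurs in Taxon K and Taxon P but conflicts with the nesting implied by the other characters — most parsimoniously interpreted as homoplasy.
C3 (derived state 'absent') is shared by all ingroup taxa — unites the whole ingroup.
Only Taxon P and Taxon V show the derived state 'present' for C4, supporting them as a clade.
C5: derived state 'absent' in Taxon K and Taxon Q only — synapomorphy for {Taxon K, Taxon Q}.
Most parsimonious ingroup topology: ((Taxon K,Taxon Q),(Taxon V,Taxon P)).
Taxon K and Taxon Q share a more recent common ancestor with each other than either does with Taxon P, so Taxon P is the least closely related of the three.

Taxon P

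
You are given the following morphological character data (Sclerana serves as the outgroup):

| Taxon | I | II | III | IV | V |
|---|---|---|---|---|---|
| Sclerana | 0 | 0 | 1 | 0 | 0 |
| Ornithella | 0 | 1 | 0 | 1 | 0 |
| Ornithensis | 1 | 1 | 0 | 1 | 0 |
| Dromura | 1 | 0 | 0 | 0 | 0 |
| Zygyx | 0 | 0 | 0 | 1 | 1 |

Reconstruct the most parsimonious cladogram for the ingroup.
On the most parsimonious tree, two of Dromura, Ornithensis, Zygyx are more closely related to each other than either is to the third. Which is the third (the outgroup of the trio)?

Dromura

Character polarity is set by the outgroup: the derived state is whichever differs from the outgroup's state, so for III the derived state is '0', and for the remaining characters it is '1'.
I groups Dromura and Ornithensis, which is incompatible with the clades supported by the remaining characters; treating it as convergent (homoplasy) costs fewer steps than any alternative tree.
Only Ornithella and Ornithensis show the derived state '1' for II, supporting them as a clade.
All ingroup taxa share the derived state '0' for III; it defines the ingroup but does not resolve relationships within it.
IV (derived state '1') is shared by Ornithella, Ornithensis, and Zygyx — a synapomorphy uniting that clade.
V (derived state '1') is unique to Zygyx (autapomorphy; uninformative for grouping).
Most parsimonious ingroup topology: (((Ornithella,Ornithensis),Zygyx),Dromura).
Ornithensis and Zygyx share a more recent common ancestor with each other than either does with Dromura, so Dromura is the least closely related of the three.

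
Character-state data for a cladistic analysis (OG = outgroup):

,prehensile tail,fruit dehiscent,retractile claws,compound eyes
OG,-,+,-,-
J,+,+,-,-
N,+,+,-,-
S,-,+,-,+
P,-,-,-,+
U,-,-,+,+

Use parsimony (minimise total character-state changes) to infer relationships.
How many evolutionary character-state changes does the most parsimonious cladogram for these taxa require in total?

Character polarity is set by the outgroup: the derived state is whichever differs from the outgroup's state, so for fruit dehiscent the derived state is '-', and for the remaining characters it is '+'.
Only J and N show the derived state '+' for prehensile tail, supporting them as a clade.
fruit dehiscent (derived state '-') is shared by P and U — a synapomorphy uniting that clade.
retractile claws (derived state '+') is unique to U (autapomorphy; uninformative for grouping).
Only P, S, and U show the derived state '+' for compound eyes, supporting them as a clade.
Most parsimonious ingroup topology: ((J,N),(S,(P,U))).
Changes per character on this tree: prehensile tail: 1; fruit dehiscent: 1; retractile claws: 1; compound eyes: 1.
Total = 4.

4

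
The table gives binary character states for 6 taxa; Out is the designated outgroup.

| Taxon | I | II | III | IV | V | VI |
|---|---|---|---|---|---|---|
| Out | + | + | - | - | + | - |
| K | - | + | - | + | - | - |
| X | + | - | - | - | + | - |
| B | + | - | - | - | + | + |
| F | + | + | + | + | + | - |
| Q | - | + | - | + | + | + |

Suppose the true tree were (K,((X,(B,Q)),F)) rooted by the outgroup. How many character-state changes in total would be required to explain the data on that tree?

Map each character onto (K,((X,(B,Q)),F)) (rooted by Out) and count the minimum state changes it requires (Fitch parsimony):
I: 2; II: 2; III: 1; IV: 3; V: 1; VI: 1.
Total tree length = 10.

10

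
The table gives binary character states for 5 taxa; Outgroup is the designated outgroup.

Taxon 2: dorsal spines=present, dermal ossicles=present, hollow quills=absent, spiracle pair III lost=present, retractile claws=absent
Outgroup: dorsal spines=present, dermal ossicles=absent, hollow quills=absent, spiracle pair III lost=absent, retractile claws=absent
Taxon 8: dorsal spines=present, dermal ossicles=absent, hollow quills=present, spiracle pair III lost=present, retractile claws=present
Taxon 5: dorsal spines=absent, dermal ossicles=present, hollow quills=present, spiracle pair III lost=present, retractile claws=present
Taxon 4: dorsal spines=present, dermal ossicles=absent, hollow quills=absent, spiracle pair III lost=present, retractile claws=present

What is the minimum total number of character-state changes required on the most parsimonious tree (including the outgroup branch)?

Character polarity is set by the outgroup: the derived state is whichever differs from the outgroup's state, so for dorsal spines the derived state is 'absent', and for the remaining characters it is 'present'.
dorsal spines: derived state 'absent' in Taxon 5 only — an autapomorphy, so it tells us nothing about relationships among taxa.
dermal ossicles groups Taxon 2 and Taxon 5, which is incompatible with the clades supported by the remaining characters; treating it as convergent (homoplasy) costs fewer steps than any alternative tree.
Only Taxon 5 and Taxon 8 show the derived state 'present' for hollow quills, supporting them as a clade.
All ingroup taxa share the derived state 'present' for spiracle pair III lost; it defines the ingroup but does not resolve relationships within it.
retractile claws (derived state 'present') is shared by Taxon 4, Taxon 5, and Taxon 8 — a synapomorphy uniting that clade.
Most parsimonious ingroup topology: (((Taxon 8,Taxon 5),Taxon 4),Taxon 2).
Changes per character on this tree: dorsal spines: 1; dermal ossicles: 2; hollow quills: 1; spiracle pair III lost: 1; retractile claws: 1.
Total = 6.

6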